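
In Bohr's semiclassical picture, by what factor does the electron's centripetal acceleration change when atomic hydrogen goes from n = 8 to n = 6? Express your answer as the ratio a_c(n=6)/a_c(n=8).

256/81

a_c ∝ Z^3 · n^-4; with Z fixed, a_c ∝ n^-4.
a_c(n=6)/a_c(n=8) = (6/8)^-4 = 256/81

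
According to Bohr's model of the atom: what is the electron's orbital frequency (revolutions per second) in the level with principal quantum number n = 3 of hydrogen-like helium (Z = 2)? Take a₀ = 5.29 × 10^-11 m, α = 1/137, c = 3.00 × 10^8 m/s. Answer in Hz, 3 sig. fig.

r = n²a₀/Z = 2.38 × 10^-10 m, v = Zαc/n = 1.46 × 10^6 m/s
f = v/(2πr) = 9.76 × 10^14 Hz

9.76 × 10^14 Hz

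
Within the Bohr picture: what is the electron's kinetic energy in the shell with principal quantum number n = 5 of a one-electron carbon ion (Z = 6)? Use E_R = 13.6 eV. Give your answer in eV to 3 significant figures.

19.6 eV

For a Coulomb orbit the virial theorem gives K = −E_n.
E_n = −E_R·Z²/n², so K = E_R·Z²/n² = 13.6 × 6²/5² = 19.6 eV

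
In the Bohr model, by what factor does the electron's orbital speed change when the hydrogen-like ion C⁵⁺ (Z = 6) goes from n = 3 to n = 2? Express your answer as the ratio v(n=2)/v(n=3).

v ∝ Z^1 · n^-1; with Z fixed, v ∝ n^-1.
v(n=2)/v(n=3) = (2/3)^-1 = 3/2

3/2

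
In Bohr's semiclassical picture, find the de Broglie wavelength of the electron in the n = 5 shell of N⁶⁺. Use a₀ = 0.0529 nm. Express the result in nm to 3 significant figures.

0.237 nm

The Bohr quantisation condition is nλ = 2πr_n.
r_n = n²a₀/Z = 0.189 nm
λ = 2πr_n/n = 2π·0.189/5 = 0.237 nm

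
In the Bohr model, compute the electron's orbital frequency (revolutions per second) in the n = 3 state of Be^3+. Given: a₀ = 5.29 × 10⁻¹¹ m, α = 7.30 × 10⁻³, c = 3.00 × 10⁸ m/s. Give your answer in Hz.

3.90 × 10¹⁵ Hz

r = n²a₀/Z = 1.19 × 10⁻¹⁰ m, v = Zαc/n = 2.92 × 10⁶ m/s
f = v/(2πr) = 3.90 × 10¹⁵ Hz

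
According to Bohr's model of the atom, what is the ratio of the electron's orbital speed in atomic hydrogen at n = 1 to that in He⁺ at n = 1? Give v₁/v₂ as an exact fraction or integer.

v ∝ Z^1 · n^-1
v₁/v₂ = (1/2)^1 · (1/1)^-1 = 1/2

1/2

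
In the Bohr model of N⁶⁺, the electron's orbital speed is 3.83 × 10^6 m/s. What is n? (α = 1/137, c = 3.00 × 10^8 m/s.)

v_n = Zαc/n ⇒ n = Zαc/v = 7 × 0.00730 × 3.00 × 10^8 / 3.83 × 10^6 ≈ 4.00
n = 4

4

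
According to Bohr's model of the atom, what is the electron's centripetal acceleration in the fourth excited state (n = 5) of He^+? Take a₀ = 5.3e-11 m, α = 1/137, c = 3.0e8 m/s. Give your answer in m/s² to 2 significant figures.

r = n²a₀/Z = 6.6e-10 m, v = Zαc/n = 8.8e5 m/s
a = v²/r = (8.8e5)² / 6.6e-10 = 1.2e21 m/s²

1.2e21 m/s²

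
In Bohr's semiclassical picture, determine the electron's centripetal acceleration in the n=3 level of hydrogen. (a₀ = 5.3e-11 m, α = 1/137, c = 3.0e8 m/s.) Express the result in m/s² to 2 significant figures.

1.1e21 m/s²

r = n²a₀/Z = 4.8e-10 m, v = Zαc/n = 7.3e5 m/s
a = v²/r = (7.3e5)² / 4.8e-10 = 1.1e21 m/s²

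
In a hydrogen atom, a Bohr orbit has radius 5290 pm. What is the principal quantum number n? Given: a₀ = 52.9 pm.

r_n = n²a₀/Z ⇒ n² = rZ/a₀ = 5290 × 1 / 52.9 ≈ 100.00
n = 10

10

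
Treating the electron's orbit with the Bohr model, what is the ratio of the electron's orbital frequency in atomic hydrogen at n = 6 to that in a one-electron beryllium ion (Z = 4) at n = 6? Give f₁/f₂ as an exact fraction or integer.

1/16

f ∝ Z^2 · n^-3
f₁/f₂ = (1/4)^2 · (6/6)^-3 = 1/16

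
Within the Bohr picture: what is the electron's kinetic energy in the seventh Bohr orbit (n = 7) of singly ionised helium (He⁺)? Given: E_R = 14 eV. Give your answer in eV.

1.1 eV

For a Coulomb orbit the virial theorem gives K = −E_n.
E_n = −E_R·Z²/n², so K = E_R·Z²/n² = 14 × 2²/7² = 1.1 eV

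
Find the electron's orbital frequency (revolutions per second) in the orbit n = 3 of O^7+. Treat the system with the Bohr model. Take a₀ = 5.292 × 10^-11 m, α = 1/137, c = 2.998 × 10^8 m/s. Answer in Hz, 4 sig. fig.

r = n²a₀/Z = 5.954 × 10^-11 m, v = Zαc/n = 5.836 × 10^6 m/s
f = v/(2πr) = 1.560 × 10^16 Hz

1.560 × 10^16 Hz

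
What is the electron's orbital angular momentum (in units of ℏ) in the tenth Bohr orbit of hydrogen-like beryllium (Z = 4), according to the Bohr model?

L_n = nℏ, so L/ℏ = n = 10.

10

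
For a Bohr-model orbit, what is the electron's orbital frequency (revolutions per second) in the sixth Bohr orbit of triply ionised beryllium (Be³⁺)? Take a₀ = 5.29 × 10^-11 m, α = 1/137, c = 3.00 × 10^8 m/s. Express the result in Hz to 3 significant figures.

4.88 × 10^14 Hz

r = n²a₀/Z = 4.76 × 10^-10 m, v = Zαc/n = 1.46 × 10^6 m/s
f = v/(2πr) = 4.88 × 10^14 Hz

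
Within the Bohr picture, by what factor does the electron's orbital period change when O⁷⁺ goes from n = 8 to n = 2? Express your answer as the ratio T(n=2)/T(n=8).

1/64

T ∝ Z^-2 · n^3; with Z fixed, T ∝ n^3.
T(n=2)/T(n=8) = (2/8)^3 = 1/64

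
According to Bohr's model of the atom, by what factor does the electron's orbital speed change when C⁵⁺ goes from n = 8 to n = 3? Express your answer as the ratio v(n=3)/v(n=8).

v ∝ Z^1 · n^-1; with Z fixed, v ∝ n^-1.
v(n=3)/v(n=8) = (3/8)^-1 = 8/3

8/3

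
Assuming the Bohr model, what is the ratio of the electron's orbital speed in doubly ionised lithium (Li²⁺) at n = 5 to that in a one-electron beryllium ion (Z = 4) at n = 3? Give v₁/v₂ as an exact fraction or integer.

9/20

v ∝ Z^1 · n^-1
v₁/v₂ = (3/4)^1 · (5/3)^-1 = 9/20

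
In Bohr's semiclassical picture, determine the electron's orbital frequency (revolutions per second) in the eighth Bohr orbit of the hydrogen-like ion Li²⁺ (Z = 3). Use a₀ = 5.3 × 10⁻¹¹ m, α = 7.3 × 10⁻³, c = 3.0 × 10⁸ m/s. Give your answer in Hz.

1.2 × 10¹⁴ Hz

r = n²a₀/Z = 1.1 × 10⁻⁹ m, v = Zαc/n = 8.2 × 10⁵ m/s
f = v/(2πr) = 1.2 × 10¹⁴ Hz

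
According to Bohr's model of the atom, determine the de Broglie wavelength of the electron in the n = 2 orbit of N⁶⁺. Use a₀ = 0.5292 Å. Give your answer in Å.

The Bohr quantisation condition is nλ = 2πr_n.
r_n = n²a₀/Z = 0.3024 Å
λ = 2πr_n/n = 2π·0.3024/2 = 0.9500 Å

0.9500 Å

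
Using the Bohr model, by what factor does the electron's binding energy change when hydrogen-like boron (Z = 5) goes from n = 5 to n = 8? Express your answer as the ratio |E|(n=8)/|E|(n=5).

25/64

|E| ∝ Z^2 · n^-2; with Z fixed, |E| ∝ n^-2.
|E|(n=8)/|E|(n=5) = (8/5)^-2 = 25/64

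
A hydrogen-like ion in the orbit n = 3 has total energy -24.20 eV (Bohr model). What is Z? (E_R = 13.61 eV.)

E_n = −E_R Z²/n² ⇒ Z² = −E_n n²/E_R = 24.20 × 3² / 13.61 ≈ 16.00
Z = 4

4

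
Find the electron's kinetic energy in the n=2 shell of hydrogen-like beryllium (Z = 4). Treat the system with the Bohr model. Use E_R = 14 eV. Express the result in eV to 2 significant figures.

For a Coulomb orbit the virial theorem gives K = −E_n.
E_n = −E_R·Z²/n², so K = E_R·Z²/n² = 14 × 4²/2² = 56 eV

56 eV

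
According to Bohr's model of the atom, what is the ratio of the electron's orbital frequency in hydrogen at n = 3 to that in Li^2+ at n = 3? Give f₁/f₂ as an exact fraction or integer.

1/9

f ∝ Z^2 · n^-3
f₁/f₂ = (1/3)^2 · (3/3)^-3 = 1/9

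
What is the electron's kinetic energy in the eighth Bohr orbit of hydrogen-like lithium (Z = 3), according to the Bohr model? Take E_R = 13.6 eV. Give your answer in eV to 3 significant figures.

1.91 eV

For a Coulomb orbit the virial theorem gives K = −E_n.
E_n = −E_R·Z²/n², so K = E_R·Z²/n² = 13.6 × 3²/8² = 1.91 eV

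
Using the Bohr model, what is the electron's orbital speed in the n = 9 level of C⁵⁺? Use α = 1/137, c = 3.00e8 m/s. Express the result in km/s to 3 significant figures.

v_n = Zαc/n = 6 × 0.00730 × 3.00e8 / 9
    = 1460 km/s

1460 km/s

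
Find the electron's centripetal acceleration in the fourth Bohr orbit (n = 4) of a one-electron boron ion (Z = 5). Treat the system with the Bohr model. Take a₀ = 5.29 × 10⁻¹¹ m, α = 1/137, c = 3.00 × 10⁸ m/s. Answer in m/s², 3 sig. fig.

4.43 × 10²² m/s²

r = n²a₀/Z = 1.69 × 10⁻¹⁰ m, v = Zαc/n = 2.74 × 10⁶ m/s
a = v²/r = (2.74 × 10⁶)² / 1.69 × 10⁻¹⁰ = 4.43 × 10²² m/s²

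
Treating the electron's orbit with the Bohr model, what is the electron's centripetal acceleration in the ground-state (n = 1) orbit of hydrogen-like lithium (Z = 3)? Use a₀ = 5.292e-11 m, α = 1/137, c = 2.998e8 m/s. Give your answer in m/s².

r = n²a₀/Z = 1.764e-11 m, v = Zαc/n = 6.565e6 m/s
a = v²/r = (6.565e6)² / 1.764e-11 = 2.443e24 m/s²

2.443e24 m/s²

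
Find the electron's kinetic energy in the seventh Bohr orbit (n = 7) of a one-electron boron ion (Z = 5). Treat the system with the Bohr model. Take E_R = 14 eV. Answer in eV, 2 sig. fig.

7.1 eV

For a Coulomb orbit the virial theorem gives K = −E_n.
E_n = −E_R·Z²/n², so K = E_R·Z²/n² = 14 × 5²/7² = 7.1 eV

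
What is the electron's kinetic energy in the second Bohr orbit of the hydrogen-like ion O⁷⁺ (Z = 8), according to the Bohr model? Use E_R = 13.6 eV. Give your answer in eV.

For a Coulomb orbit the virial theorem gives K = −E_n.
E_n = −E_R·Z²/n², so K = E_R·Z²/n² = 13.6 × 8²/2² = 218 eV

218 eV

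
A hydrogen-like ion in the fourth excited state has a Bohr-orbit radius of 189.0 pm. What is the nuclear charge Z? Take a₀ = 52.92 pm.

r_n = n²a₀/Z ⇒ Z = n²a₀/r = 5² × 52.92 / 189.0 ≈ 7.00
Z = 7

7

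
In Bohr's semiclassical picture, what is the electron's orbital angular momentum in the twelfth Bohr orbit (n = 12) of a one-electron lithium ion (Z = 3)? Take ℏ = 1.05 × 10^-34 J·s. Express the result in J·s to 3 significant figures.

1.26 × 10^-33 J·s

L_n = nℏ = 12 × 1.05 × 10^-34 = 1.26 × 10^-33 J·s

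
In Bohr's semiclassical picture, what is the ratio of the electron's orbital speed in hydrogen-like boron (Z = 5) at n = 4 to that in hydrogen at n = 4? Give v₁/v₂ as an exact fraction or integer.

v ∝ Z^1 · n^-1
v₁/v₂ = (5/1)^1 · (4/4)^-1 = 5

5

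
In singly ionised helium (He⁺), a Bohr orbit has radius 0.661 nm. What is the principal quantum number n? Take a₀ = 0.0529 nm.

r_n = n²a₀/Z ⇒ n² = rZ/a₀ = 0.661 × 2 / 0.0529 ≈ 24.99
n = 5

5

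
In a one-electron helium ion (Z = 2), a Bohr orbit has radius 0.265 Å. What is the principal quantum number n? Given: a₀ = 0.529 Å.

1

r_n = n²a₀/Z ⇒ n² = rZ/a₀ = 0.265 × 2 / 0.529 ≈ 1.00
n = 1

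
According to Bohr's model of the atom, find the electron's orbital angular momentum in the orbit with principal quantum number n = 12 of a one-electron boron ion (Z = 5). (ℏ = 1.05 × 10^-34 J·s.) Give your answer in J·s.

1.26 × 10^-33 J·s

L_n = nℏ = 12 × 1.05 × 10^-34 = 1.26 × 10^-33 J·s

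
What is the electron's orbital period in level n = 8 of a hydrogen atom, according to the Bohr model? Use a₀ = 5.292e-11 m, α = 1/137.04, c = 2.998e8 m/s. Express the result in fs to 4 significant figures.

77.82 fs

r = n²a₀/Z = 8²·5.292e-11/1 = 3.387e-9 m
v = Zαc/n = 1·0.007297·2.998e8/8 = 2.735e5 m/s
T = 2πr/v = 7.782e-14 s = 77.82 fs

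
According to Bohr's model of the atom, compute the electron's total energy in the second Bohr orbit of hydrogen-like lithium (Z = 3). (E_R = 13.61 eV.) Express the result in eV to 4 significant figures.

-30.62 eV

E_n = −E_R·Z²/n² = −13.61 × 3²/2² = -30.62 eV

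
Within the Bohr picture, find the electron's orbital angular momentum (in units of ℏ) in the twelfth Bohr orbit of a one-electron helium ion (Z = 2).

12

L_n = nℏ, so L/ℏ = n = 12.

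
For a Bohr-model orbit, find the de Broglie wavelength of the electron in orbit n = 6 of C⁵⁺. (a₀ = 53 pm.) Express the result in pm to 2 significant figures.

330 pm

The Bohr quantisation condition is nλ = 2πr_n.
r_n = n²a₀/Z = 320 pm
λ = 2πr_n/n = 2π·320/6 = 330 pm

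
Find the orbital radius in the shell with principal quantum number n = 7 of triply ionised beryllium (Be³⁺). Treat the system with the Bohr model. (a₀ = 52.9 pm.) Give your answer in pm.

648 pm

r_n = n²a₀/Z = 7² × 52.9 / 4
    = 49 × 52.9 / 4 = 648 pm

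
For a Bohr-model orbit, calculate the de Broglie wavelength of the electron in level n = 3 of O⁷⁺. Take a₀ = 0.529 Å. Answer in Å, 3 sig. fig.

The Bohr quantisation condition is nλ = 2πr_n.
r_n = n²a₀/Z = 0.595 Å
λ = 2πr_n/n = 2π·0.595/3 = 1.25 Å

1.25 Å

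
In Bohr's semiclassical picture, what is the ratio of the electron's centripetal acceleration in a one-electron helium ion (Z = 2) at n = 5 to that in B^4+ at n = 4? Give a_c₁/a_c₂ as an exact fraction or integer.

2048/78125

a_c ∝ Z^3 · n^-4
a_c₁/a_c₂ = (2/5)^3 · (5/4)^-4 = 2048/78125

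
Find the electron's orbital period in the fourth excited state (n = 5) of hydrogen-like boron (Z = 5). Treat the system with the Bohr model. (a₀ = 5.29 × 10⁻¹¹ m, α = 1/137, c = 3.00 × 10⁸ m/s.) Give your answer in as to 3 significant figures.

r = n²a₀/Z = 5²·5.29 × 10⁻¹¹/5 = 2.64 × 10⁻¹⁰ m
v = Zαc/n = 5·0.00730·3.00 × 10⁸/5 = 2.19 × 10⁶ m/s
T = 2πr/v = 7.59 × 10⁻¹⁶ s = 759 as

759 as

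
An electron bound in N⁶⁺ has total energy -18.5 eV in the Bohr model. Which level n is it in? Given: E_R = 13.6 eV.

E_n = −E_R Z²/n² ⇒ n² = E_R Z²/(−E_n) = 13.6 × 7² / 18.5 ≈ 36.02
n = 6

6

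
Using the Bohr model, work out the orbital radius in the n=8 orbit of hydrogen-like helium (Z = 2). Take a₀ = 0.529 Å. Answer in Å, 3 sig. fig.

16.9 Å

r_n = n²a₀/Z = 8² × 0.529 / 2
    = 64 × 0.529 / 2 = 16.9 Å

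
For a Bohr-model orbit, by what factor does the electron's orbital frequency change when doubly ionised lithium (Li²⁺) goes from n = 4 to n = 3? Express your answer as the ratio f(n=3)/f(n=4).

64/27

f ∝ Z^2 · n^-3; with Z fixed, f ∝ n^-3.
f(n=3)/f(n=4) = (3/4)^-3 = 64/27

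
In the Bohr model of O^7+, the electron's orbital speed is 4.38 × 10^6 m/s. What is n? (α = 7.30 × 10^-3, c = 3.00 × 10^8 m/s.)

4

v_n = Zαc/n ⇒ n = Zαc/v = 8 × 0.00730 × 3.00 × 10^8 / 4.38 × 10^6 ≈ 4.00
n = 4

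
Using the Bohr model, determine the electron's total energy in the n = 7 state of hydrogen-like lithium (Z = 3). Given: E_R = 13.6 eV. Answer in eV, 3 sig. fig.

-2.50 eV

E_n = −E_R·Z²/n² = −13.6 × 3²/7² = -2.50 eV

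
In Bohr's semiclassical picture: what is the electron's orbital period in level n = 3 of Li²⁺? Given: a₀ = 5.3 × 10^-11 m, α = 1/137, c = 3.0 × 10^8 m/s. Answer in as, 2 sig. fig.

460 as

r = n²a₀/Z = 3²·5.3 × 10^-11/3 = 1.6 × 10^-10 m
v = Zαc/n = 3·0.0073·3.0 × 10^8/3 = 2.2 × 10^6 m/s
T = 2πr/v = 4.6 × 10^-16 s = 460 as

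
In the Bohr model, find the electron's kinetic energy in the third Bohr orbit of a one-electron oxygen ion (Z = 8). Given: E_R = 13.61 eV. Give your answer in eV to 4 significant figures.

For a Coulomb orbit the virial theorem gives K = −E_n.
E_n = −E_R·Z²/n², so K = E_R·Z²/n² = 13.61 × 8²/3² = 96.78 eV

96.78 eV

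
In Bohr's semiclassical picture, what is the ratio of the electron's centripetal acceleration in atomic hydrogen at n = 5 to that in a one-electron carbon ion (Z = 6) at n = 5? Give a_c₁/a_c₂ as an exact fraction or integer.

1/216

a_c ∝ Z^3 · n^-4
a_c₁/a_c₂ = (1/6)^3 · (5/5)^-4 = 1/216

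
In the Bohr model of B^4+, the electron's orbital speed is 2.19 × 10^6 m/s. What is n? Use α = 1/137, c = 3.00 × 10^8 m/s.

v_n = Zαc/n ⇒ n = Zαc/v = 5 × 0.00730 × 3.00 × 10^8 / 2.19 × 10^6 ≈ 5.00
n = 5

5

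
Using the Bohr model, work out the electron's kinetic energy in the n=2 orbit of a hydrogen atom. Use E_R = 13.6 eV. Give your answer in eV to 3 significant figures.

For a Coulomb orbit the virial theorem gives K = −E_n.
E_n = −E_R·Z²/n², so K = E_R·Z²/n² = 13.6 × 1²/2² = 3.40 eV

3.40 eV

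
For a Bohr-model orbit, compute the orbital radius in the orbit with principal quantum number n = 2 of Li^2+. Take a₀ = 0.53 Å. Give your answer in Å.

0.71 Å

r_n = n²a₀/Z = 2² × 0.53 / 3
    = 4 × 0.53 / 3 = 0.71 Å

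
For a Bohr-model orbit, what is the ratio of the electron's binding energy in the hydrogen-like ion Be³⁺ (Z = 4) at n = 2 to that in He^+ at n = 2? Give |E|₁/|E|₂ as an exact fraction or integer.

|E| ∝ Z^2 · n^-2
|E|₁/|E|₂ = (4/2)^2 · (2/2)^-2 = 4

4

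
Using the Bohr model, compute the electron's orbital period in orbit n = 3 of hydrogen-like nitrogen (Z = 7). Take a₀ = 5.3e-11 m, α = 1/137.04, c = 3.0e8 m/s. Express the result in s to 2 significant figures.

r = n²a₀/Z = 3²·5.3e-11/7 = 6.8e-11 m
v = Zαc/n = 7·0.0073·3.0e8/3 = 5.1e6 m/s
T = 2πr/v = 8.4e-17 s

8.4e-17 s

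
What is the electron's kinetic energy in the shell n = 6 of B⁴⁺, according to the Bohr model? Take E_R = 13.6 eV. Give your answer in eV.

For a Coulomb orbit the virial theorem gives K = −E_n.
E_n = −E_R·Z²/n², so K = E_R·Z²/n² = 13.6 × 5²/6² = 9.44 eV

9.44 eV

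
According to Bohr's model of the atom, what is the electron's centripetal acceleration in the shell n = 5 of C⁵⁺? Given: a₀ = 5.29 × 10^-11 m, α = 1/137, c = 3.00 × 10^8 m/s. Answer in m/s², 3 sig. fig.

3.13 × 10^22 m/s²

r = n²a₀/Z = 2.20 × 10^-10 m, v = Zαc/n = 2.63 × 10^6 m/s
a = v²/r = (2.63 × 10^6)² / 2.20 × 10^-10 = 3.13 × 10^22 m/s²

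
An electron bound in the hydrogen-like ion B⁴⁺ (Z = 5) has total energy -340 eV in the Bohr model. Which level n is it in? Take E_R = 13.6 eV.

1

E_n = −E_R Z²/n² ⇒ n² = E_R Z²/(−E_n) = 13.6 × 5² / 340 ≈ 1.00
n = 1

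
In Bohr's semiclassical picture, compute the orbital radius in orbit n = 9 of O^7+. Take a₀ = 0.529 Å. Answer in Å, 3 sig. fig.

r_n = n²a₀/Z = 9² × 0.529 / 8
    = 81 × 0.529 / 8 = 5.36 Å

5.36 Å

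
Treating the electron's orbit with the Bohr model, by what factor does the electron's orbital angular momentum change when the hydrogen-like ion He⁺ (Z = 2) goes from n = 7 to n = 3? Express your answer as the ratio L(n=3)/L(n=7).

3/7

L = nℏ depends only on n, so L ∝ n.
L(n=3)/L(n=7) = (3/7)^1 = 3/7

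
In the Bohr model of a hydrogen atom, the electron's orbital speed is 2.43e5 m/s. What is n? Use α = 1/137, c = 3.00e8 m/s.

v_n = Zαc/n ⇒ n = Zαc/v = 1 × 0.00730 × 3.00e8 / 2.43e5 ≈ 9.01
n = 9

9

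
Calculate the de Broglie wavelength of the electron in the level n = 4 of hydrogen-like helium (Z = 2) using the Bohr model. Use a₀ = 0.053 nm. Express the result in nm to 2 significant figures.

0.67 nm

The Bohr quantisation condition is nλ = 2πr_n.
r_n = n²a₀/Z = 0.42 nm
λ = 2πr_n/n = 2π·0.42/4 = 0.67 nm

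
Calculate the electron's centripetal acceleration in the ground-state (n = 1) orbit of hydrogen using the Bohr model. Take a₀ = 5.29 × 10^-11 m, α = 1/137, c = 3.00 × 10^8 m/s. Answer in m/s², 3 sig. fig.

r = n²a₀/Z = 5.29 × 10^-11 m, v = Zαc/n = 2.19 × 10^6 m/s
a = v²/r = (2.19 × 10^6)² / 5.29 × 10^-11 = 9.06 × 10^22 m/s²

9.06 × 10^22 m/s²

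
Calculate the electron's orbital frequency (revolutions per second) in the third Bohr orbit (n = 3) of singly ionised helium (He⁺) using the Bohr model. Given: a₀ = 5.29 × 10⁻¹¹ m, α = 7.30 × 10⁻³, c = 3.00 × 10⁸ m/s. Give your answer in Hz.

r = n²a₀/Z = 2.38 × 10⁻¹⁰ m, v = Zαc/n = 1.46 × 10⁶ m/s
f = v/(2πr) = 9.76 × 10¹⁴ Hz

9.76 × 10¹⁴ Hz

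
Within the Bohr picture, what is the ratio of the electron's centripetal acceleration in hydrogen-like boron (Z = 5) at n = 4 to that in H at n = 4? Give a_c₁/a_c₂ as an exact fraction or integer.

125

a_c ∝ Z^3 · n^-4
a_c₁/a_c₂ = (5/1)^3 · (4/4)^-4 = 125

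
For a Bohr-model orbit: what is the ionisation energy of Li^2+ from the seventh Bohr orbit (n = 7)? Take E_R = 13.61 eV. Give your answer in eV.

2.500 eV

E_n = −E_R·Z²/n² = −13.61 × 3²/7² eV = -2.500 eV
Ionisation energy = −E_n = 2.500 eV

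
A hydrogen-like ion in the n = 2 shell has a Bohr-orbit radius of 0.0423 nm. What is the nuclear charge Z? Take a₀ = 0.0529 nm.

5

r_n = n²a₀/Z ⇒ Z = n²a₀/r = 2² × 0.0529 / 0.0423 ≈ 5.00
Z = 5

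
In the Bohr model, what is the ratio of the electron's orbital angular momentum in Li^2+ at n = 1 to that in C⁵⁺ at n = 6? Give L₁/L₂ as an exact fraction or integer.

L = nℏ is independent of Z.
L₁/L₂ = n₁/n₂ = 1/6 = 1/6

1/6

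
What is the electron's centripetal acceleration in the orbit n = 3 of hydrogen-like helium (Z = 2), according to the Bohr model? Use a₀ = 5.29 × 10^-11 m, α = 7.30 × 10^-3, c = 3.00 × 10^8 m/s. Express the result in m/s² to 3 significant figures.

8.95 × 10^21 m/s²

r = n²a₀/Z = 2.38 × 10^-10 m, v = Zαc/n = 1.46 × 10^6 m/s
a = v²/r = (1.46 × 10^6)² / 2.38 × 10^-10 = 8.95 × 10^21 m/s²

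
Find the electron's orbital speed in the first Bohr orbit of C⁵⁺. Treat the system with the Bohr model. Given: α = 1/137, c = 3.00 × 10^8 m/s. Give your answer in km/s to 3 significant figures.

v_n = Zαc/n = 6 × 0.00730 × 3.00 × 10^8 / 1
    = 1.31 × 10^4 km/s

1.31 × 10^4 km/s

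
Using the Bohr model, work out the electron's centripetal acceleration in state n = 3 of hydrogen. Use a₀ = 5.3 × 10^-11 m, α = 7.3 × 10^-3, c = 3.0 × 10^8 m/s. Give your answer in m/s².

1.1 × 10^21 m/s²

r = n²a₀/Z = 4.8 × 10^-10 m, v = Zαc/n = 7.3 × 10^5 m/s
a = v²/r = (7.3 × 10^5)² / 4.8 × 10^-10 = 1.1 × 10^21 m/s²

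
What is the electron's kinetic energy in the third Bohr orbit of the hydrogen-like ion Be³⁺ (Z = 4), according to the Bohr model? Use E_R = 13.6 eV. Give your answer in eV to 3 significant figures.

For a Coulomb orbit the virial theorem gives K = −E_n.
E_n = −E_R·Z²/n², so K = E_R·Z²/n² = 13.6 × 4²/3² = 24.2 eV

24.2 eV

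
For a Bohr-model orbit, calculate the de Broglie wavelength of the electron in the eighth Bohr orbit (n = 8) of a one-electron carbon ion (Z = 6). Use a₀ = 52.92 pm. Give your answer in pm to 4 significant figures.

The Bohr quantisation condition is nλ = 2πr_n.
r_n = n²a₀/Z = 564.5 pm
λ = 2πr_n/n = 2π·564.5/8 = 443.3 pm

443.3 pm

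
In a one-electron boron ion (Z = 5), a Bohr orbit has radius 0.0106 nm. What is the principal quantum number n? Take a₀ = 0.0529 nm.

r_n = n²a₀/Z ⇒ n² = rZ/a₀ = 0.0106 × 5 / 0.0529 ≈ 1.00
n = 1

1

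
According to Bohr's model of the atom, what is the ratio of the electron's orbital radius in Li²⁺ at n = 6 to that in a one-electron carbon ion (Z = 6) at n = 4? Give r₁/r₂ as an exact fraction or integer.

r ∝ Z^-1 · n^2
r₁/r₂ = (3/6)^-1 · (6/4)^2 = 9/2

9/2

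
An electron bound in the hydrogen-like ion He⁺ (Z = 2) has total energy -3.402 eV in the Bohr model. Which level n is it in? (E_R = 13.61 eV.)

E_n = −E_R Z²/n² ⇒ n² = E_R Z²/(−E_n) = 13.61 × 2² / 3.402 ≈ 16.00
n = 4

4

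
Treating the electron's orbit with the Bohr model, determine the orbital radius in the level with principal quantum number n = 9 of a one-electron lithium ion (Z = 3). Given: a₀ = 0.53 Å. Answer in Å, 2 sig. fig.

r_n = n²a₀/Z = 9² × 0.53 / 3
    = 81 × 0.53 / 3 = 14 Å

14 Å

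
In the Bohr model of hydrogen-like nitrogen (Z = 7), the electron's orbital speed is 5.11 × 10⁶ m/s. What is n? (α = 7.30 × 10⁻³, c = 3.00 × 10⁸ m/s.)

3

v_n = Zαc/n ⇒ n = Zαc/v = 7 × 0.00730 × 3.00 × 10⁸ / 5.11 × 10⁶ ≈ 3.00
n = 3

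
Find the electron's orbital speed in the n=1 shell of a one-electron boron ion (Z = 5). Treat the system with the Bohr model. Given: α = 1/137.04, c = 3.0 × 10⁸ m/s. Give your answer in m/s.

1.1 × 10⁷ m/s

v_n = Zαc/n = 5 × 0.0073 × 3.0 × 10⁸ / 1
    = 1.1 × 10⁷ m/s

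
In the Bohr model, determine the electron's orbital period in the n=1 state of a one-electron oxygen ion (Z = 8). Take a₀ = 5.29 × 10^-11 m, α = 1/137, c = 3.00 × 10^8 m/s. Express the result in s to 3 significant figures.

r = n²a₀/Z = 1²·5.29 × 10^-11/8 = 6.61 × 10^-12 m
v = Zαc/n = 8·0.00730·3.00 × 10^8/1 = 1.75 × 10^7 m/s
T = 2πr/v = 2.37 × 10^-18 s

2.37 × 10^-18 s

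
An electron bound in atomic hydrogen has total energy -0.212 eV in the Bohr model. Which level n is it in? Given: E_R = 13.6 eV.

8

E_n = −E_R Z²/n² ⇒ n² = E_R Z²/(−E_n) = 13.6 × 1² / 0.212 ≈ 64.15
n = 8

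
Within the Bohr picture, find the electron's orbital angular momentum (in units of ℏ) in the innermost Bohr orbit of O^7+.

1

L_n = nℏ, so L/ℏ = n = 1.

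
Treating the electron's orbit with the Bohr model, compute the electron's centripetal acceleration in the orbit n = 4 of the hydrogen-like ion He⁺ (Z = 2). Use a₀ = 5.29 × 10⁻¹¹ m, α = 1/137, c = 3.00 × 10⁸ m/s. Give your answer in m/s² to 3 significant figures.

2.83 × 10²¹ m/s²

r = n²a₀/Z = 4.23 × 10⁻¹⁰ m, v = Zαc/n = 1.09 × 10⁶ m/s
a = v²/r = (1.09 × 10⁶)² / 4.23 × 10⁻¹⁰ = 2.83 × 10²¹ m/s²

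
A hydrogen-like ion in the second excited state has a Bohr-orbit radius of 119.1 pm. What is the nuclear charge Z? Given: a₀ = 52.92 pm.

4

r_n = n²a₀/Z ⇒ Z = n²a₀/r = 3² × 52.92 / 119.1 ≈ 4.00
Z = 4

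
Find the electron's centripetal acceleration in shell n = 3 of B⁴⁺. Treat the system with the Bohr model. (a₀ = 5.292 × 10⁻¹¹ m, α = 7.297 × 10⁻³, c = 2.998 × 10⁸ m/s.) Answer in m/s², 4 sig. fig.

r = n²a₀/Z = 9.526 × 10⁻¹¹ m, v = Zαc/n = 3.646 × 10⁶ m/s
a = v²/r = (3.646 × 10⁶)² / 9.526 × 10⁻¹¹ = 1.396 × 10²³ m/s²

1.396 × 10²³ m/s²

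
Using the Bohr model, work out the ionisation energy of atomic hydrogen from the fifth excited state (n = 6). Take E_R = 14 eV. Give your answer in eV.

E_n = −E_R·Z²/n² = −14 × 1²/6² eV = -0.39 eV
Ionisation energy = −E_n = 0.39 eV

0.39 eV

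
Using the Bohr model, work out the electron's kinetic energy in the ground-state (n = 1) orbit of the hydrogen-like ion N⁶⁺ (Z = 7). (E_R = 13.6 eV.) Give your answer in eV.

For a Coulomb orbit the virial theorem gives K = −E_n.
E_n = −E_R·Z²/n², so K = E_R·Z²/n² = 13.6 × 7²/1² = 666 eV

666 eV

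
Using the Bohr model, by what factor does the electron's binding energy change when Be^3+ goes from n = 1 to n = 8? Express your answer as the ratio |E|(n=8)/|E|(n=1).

1/64

|E| ∝ Z^2 · n^-2; with Z fixed, |E| ∝ n^-2.
|E|(n=8)/|E|(n=1) = (8/1)^-2 = 1/64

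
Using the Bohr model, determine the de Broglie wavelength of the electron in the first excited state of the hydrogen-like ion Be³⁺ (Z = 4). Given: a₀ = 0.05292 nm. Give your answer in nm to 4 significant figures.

The Bohr quantisation condition is nλ = 2πr_n.
r_n = n²a₀/Z = 0.05292 nm
λ = 2πr_n/n = 2π·0.05292/2 = 0.1663 nm

0.1663 nm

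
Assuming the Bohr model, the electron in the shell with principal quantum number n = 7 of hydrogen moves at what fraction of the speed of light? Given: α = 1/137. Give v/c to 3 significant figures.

0.00104

v_n = Zαc/n, so v/c = Zα/n = 1 × 0.00730 / 7 = 0.00104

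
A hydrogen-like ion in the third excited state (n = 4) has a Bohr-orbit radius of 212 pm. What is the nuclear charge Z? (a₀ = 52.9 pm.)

4

r_n = n²a₀/Z ⇒ Z = n²a₀/r = 4² × 52.9 / 212 ≈ 3.99
Z = 4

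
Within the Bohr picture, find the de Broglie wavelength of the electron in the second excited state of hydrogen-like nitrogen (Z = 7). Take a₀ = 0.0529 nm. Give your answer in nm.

0.142 nm

The Bohr quantisation condition is nλ = 2πr_n.
r_n = n²a₀/Z = 0.0680 nm
λ = 2πr_n/n = 2π·0.0680/3 = 0.142 nm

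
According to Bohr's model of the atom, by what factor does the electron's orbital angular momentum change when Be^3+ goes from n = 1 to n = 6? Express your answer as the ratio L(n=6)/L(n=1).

L = nℏ depends only on n, so L ∝ n.
L(n=6)/L(n=1) = (6/1)^1 = 6

6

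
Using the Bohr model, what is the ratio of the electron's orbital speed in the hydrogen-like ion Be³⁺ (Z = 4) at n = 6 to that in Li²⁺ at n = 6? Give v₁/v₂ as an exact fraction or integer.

v ∝ Z^1 · n^-1
v₁/v₂ = (4/3)^1 · (6/6)^-1 = 4/3

4/3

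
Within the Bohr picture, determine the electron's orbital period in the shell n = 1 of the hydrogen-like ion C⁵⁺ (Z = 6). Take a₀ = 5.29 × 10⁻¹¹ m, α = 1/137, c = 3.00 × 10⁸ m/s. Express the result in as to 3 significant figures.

r = n²a₀/Z = 1²·5.29 × 10⁻¹¹/6 = 8.82 × 10⁻¹² m
v = Zαc/n = 6·0.00730·3.00 × 10⁸/1 = 1.31 × 10⁷ m/s
T = 2πr/v = 4.22 × 10⁻¹⁸ s = 4.22 as

4.22 as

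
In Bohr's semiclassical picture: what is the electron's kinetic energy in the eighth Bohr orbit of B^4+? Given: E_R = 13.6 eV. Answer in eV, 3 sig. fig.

For a Coulomb orbit the virial theorem gives K = −E_n.
E_n = −E_R·Z²/n², so K = E_R·Z²/n² = 13.6 × 5²/8² = 5.31 eV

5.31 eV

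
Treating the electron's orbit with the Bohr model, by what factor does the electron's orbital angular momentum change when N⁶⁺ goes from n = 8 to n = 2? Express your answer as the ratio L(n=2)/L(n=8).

L = nℏ depends only on n, so L ∝ n.
L(n=2)/L(n=8) = (2/8)^1 = 1/4

1/4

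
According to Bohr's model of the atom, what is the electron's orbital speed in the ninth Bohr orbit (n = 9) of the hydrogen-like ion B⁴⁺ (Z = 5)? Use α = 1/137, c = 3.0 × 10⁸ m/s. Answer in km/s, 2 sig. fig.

v_n = Zαc/n = 5 × 0.0073 × 3.0 × 10⁸ / 9
    = 1200 km/s

1200 km/s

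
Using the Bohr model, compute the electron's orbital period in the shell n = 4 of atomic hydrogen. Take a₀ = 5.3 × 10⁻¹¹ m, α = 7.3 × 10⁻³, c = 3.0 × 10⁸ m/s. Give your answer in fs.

r = n²a₀/Z = 4²·5.3 × 10⁻¹¹/1 = 8.5 × 10⁻¹⁰ m
v = Zαc/n = 1·0.0073·3.0 × 10⁸/4 = 5.5 × 10⁵ m/s
T = 2πr/v = 9.7 × 10⁻¹⁵ s = 9.7 fs

9.7 fs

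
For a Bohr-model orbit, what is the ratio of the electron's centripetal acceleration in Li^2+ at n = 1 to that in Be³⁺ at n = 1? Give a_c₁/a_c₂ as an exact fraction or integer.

27/64

a_c ∝ Z^3 · n^-4
a_c₁/a_c₂ = (3/4)^3 · (1/1)^-4 = 27/64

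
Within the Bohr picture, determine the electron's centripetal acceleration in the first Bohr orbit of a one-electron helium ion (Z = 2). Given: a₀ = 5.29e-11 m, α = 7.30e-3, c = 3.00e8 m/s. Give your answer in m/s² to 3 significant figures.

r = n²a₀/Z = 2.65e-11 m, v = Zαc/n = 4.38e6 m/s
a = v²/r = (4.38e6)² / 2.65e-11 = 7.25e23 m/s²

7.25e23 m/s²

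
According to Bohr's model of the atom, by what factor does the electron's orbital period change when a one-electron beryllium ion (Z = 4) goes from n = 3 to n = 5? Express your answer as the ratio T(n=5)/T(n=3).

T ∝ Z^-2 · n^3; with Z fixed, T ∝ n^3.
T(n=5)/T(n=3) = (5/3)^3 = 125/27

125/27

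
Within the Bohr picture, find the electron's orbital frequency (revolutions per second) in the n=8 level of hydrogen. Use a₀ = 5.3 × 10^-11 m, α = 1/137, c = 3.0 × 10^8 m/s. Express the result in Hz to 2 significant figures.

1.3 × 10^13 Hz

r = n²a₀/Z = 3.4 × 10^-9 m, v = Zαc/n = 2.7 × 10^5 m/s
f = v/(2πr) = 1.3 × 10^13 Hz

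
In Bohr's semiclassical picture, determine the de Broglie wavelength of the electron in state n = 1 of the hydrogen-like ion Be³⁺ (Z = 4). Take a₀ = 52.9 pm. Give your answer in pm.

The Bohr quantisation condition is nλ = 2πr_n.
r_n = n²a₀/Z = 13.2 pm
λ = 2πr_n/n = 2π·13.2/1 = 83.1 pm

83.1 pm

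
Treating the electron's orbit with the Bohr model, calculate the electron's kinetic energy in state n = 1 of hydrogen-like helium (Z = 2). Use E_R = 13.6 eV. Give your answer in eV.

54.4 eV

For a Coulomb orbit the virial theorem gives K = −E_n.
E_n = −E_R·Z²/n², so K = E_R·Z²/n² = 13.6 × 2²/1² = 54.4 eV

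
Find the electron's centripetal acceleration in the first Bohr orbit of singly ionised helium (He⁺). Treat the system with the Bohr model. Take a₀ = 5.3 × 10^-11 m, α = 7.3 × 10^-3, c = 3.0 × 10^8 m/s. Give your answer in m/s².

7.2 × 10^23 m/s²

r = n²a₀/Z = 2.6 × 10^-11 m, v = Zαc/n = 4.4 × 10^6 m/s
a = v²/r = (4.4 × 10^6)² / 2.6 × 10^-11 = 7.2 × 10^23 m/s²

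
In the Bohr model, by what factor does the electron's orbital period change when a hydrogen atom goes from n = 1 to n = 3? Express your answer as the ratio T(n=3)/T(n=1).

27

T ∝ Z^-2 · n^3; with Z fixed, T ∝ n^3.
T(n=3)/T(n=1) = (3/1)^3 = 27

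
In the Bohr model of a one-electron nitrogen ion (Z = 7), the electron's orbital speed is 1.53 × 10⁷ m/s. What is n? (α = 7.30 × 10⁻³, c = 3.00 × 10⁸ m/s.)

v_n = Zαc/n ⇒ n = Zαc/v = 7 × 0.00730 × 3.00 × 10⁸ / 1.53 × 10⁷ ≈ 1.00
n = 1

1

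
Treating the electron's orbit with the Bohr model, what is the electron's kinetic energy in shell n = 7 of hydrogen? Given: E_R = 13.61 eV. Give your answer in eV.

0.2778 eV

For a Coulomb orbit the virial theorem gives K = −E_n.
E_n = −E_R·Z²/n², so K = E_R·Z²/n² = 13.61 × 1²/7² = 0.2778 eV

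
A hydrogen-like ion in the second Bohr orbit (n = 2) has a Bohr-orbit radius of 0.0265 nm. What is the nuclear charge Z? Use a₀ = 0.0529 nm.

8

r_n = n²a₀/Z ⇒ Z = n²a₀/r = 2² × 0.0529 / 0.0265 ≈ 7.98
Z = 8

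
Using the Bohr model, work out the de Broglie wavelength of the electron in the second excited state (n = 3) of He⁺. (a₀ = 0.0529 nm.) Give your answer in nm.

The Bohr quantisation condition is nλ = 2πr_n.
r_n = n²a₀/Z = 0.238 nm
λ = 2πr_n/n = 2π·0.238/3 = 0.499 nm

0.499 nm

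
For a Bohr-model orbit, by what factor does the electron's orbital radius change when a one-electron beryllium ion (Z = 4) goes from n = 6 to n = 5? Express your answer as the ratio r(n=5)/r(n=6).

r ∝ Z^-1 · n^2; with Z fixed, r ∝ n^2.
r(n=5)/r(n=6) = (5/6)^2 = 25/36

25/36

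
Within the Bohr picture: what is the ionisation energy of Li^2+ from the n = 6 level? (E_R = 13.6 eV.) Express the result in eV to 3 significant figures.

3.40 eV

E_n = −E_R·Z²/n² = −13.6 × 3²/6² eV = -3.40 eV
Ionisation energy = −E_n = 3.40 eV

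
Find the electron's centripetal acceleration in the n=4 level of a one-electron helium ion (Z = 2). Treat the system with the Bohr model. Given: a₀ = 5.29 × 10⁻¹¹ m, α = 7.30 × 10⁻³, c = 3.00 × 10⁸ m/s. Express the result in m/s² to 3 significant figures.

2.83 × 10²¹ m/s²

r = n²a₀/Z = 4.23 × 10⁻¹⁰ m, v = Zαc/n = 1.09 × 10⁶ m/s
a = v²/r = (1.09 × 10⁶)² / 4.23 × 10⁻¹⁰ = 2.83 × 10²¹ m/s²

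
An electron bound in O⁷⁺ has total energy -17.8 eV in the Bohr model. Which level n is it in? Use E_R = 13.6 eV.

7

E_n = −E_R Z²/n² ⇒ n² = E_R Z²/(−E_n) = 13.6 × 8² / 17.8 ≈ 48.90
n = 7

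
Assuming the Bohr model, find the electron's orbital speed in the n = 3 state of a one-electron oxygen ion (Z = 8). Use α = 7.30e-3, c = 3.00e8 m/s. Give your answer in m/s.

5.84e6 m/s

v_n = Zαc/n = 8 × 0.00730 × 3.00e8 / 3
    = 5.84e6 m/s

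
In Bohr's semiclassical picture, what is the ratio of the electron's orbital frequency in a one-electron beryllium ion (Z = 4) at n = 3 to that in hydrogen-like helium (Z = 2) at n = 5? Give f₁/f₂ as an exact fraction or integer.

f ∝ Z^2 · n^-3
f₁/f₂ = (4/2)^2 · (3/5)^-3 = 500/27

500/27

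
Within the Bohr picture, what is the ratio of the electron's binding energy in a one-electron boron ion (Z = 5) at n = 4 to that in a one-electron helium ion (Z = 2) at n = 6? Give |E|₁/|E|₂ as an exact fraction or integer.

225/16

|E| ∝ Z^2 · n^-2
|E|₁/|E|₂ = (5/2)^2 · (4/6)^-2 = 225/16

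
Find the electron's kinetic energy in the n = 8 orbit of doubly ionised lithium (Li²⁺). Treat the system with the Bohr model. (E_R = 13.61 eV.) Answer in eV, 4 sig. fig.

1.914 eV

For a Coulomb orbit the virial theorem gives K = −E_n.
E_n = −E_R·Z²/n², so K = E_R·Z²/n² = 13.61 × 3²/8² = 1.914 eV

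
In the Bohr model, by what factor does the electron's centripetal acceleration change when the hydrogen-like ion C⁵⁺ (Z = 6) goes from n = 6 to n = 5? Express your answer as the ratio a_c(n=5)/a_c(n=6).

1296/625

a_c ∝ Z^3 · n^-4; with Z fixed, a_c ∝ n^-4.
a_c(n=5)/a_c(n=6) = (5/6)^-4 = 1296/625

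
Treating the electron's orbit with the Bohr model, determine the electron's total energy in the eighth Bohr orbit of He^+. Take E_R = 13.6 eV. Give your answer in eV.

E_n = −E_R·Z²/n² = −13.6 × 2²/8² = -0.850 eV

-0.850 eV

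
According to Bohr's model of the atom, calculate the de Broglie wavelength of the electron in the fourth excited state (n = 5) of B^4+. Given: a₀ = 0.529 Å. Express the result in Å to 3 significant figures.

3.32 Å

The Bohr quantisation condition is nλ = 2πr_n.
r_n = n²a₀/Z = 2.65 Å
λ = 2πr_n/n = 2π·2.65/5 = 3.32 Å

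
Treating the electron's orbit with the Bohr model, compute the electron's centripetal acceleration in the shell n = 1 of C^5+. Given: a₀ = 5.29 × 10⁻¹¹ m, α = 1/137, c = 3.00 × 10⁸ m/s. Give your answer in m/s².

r = n²a₀/Z = 8.82 × 10⁻¹² m, v = Zαc/n = 1.31 × 10⁷ m/s
a = v²/r = (1.31 × 10⁷)² / 8.82 × 10⁻¹² = 1.96 × 10²⁵ m/s²

1.96 × 10²⁵ m/s²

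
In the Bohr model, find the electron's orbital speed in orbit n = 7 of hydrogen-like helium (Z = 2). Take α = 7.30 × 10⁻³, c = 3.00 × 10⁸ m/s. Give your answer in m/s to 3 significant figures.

6.26 × 10⁵ m/s

v_n = Zαc/n = 2 × 0.00730 × 3.00 × 10⁸ / 7
    = 6.26 × 10⁵ m/s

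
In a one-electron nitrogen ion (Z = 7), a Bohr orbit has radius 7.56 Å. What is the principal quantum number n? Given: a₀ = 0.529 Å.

r_n = n²a₀/Z ⇒ n² = rZ/a₀ = 7.56 × 7 / 0.529 ≈ 100.04
n = 10

10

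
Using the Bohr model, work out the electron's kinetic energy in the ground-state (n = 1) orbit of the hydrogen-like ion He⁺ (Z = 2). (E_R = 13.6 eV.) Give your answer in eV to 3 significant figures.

For a Coulomb orbit the virial theorem gives K = −E_n.
E_n = −E_R·Z²/n², so K = E_R·Z²/n² = 13.6 × 2²/1² = 54.4 eV

54.4 eV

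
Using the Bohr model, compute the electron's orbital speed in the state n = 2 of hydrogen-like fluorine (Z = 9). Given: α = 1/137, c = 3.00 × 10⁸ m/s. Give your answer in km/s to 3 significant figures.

9850 km/s

v_n = Zαc/n = 9 × 0.00730 × 3.00 × 10⁸ / 2
    = 9850 km/s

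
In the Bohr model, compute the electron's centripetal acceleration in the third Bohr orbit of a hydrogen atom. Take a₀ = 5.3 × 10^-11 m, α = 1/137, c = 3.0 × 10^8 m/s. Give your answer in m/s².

r = n²a₀/Z = 4.8 × 10^-10 m, v = Zαc/n = 7.3 × 10^5 m/s
a = v²/r = (7.3 × 10^5)² / 4.8 × 10^-10 = 1.1 × 10^21 m/s²

1.1 × 10^21 m/s²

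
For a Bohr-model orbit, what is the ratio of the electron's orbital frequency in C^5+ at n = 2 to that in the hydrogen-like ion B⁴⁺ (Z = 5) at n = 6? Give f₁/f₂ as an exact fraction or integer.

972/25

f ∝ Z^2 · n^-3
f₁/f₂ = (6/5)^2 · (2/6)^-3 = 972/25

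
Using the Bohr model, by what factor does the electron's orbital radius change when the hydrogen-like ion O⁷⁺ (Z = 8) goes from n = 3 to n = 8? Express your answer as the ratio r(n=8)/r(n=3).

r ∝ Z^-1 · n^2; with Z fixed, r ∝ n^2.
r(n=8)/r(n=3) = (8/3)^2 = 64/9

64/9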